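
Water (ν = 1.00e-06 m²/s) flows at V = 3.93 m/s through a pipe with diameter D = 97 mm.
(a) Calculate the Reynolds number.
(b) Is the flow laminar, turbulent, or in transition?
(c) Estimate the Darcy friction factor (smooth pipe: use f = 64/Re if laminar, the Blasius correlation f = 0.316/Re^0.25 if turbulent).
(a) Re = V·D/ν = 3.93·0.097/1.00e-06 = 381210
(b) Flow regime: turbulent (Re > 4000)
(c) Friction factor: f = 0.316/Re^0.25 = 0.316/381210^0.25 = 0.01272 (Blasius is strictly valid for Re ≲ 1e5; used here as the smooth-pipe estimate the problem specifies)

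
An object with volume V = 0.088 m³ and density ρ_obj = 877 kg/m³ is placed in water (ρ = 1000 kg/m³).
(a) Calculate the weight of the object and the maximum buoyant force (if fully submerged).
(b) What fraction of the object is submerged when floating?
(a) W=rho_obj*g*V=877*9.81*0.088=757.1 N; F_B(max)=rho*g*V=1000*9.81*0.088=863.3 N
(b) Floating fraction=rho_obj/rho=877/1000=0.877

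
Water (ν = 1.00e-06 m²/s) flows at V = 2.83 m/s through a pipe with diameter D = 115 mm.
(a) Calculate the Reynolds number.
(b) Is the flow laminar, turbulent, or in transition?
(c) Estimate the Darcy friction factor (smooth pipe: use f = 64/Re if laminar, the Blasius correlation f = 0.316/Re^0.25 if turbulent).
(a) Re = V·D/ν = 2.83·0.115/1.00e-06 = 325450
(b) Flow regime: turbulent (Re > 4000)
(c) Friction factor: f = 0.316/Re^0.25 = 0.316/325450^0.25 = 0.01323 (Blasius is strictly valid for Re ≲ 1e5; used here as the smooth-pipe estimate the problem specifies)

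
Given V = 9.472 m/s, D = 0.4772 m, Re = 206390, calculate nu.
Formula: Re = \frac{V D}{\nu}
Substituting knowns: 206390 = 9.472·0.4772/nu
Solving for nu: nu = 9.472·0.4772/206390 = 2.190e-05 m²/s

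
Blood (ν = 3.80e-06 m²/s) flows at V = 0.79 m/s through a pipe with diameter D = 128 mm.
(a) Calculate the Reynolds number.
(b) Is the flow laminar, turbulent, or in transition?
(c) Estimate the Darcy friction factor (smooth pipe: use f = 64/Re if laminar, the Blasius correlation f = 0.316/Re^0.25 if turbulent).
(a) Re = V·D/ν = 0.79·0.128/3.80e-06 = 26611
(b) Flow regime: turbulent (Re > 4000)
(c) Friction factor: f = 0.316/Re^0.25 = 0.316/26611^0.25 = 0.02474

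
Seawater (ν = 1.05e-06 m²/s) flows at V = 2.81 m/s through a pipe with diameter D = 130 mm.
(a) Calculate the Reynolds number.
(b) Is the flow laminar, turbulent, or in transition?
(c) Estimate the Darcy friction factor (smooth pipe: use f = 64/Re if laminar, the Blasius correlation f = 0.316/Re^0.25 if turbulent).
(a) Re = V·D/ν = 2.81·0.13/1.05e-06 = 347900
(b) Flow regime: turbulent (Re > 4000)
(c) Friction factor: f = 0.316/Re^0.25 = 0.316/347900^0.25 = 0.01301 (Blasius is strictly valid for Re ≲ 1e5; used here as the smooth-pipe estimate the problem specifies)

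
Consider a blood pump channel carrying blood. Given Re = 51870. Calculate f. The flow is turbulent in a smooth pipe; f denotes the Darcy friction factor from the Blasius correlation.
Formula: f = \frac{0.316}{Re^{0.25}}
f = 0.316/51870^0.25 = 0.02094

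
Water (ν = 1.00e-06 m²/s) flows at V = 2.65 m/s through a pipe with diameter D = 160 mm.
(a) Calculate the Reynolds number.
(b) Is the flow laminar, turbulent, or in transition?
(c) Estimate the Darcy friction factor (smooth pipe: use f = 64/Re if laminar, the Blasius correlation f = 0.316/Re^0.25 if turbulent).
(a) Re = V·D/ν = 2.65·0.16/1.00e-06 = 424000
(b) Flow regime: turbulent (Re > 4000)
(c) Friction factor: f = 0.316/Re^0.25 = 0.316/424000^0.25 = 0.01238 (Blasius is strictly valid for Re ≲ 1e5; used here as the smooth-pipe estimate the problem specifies)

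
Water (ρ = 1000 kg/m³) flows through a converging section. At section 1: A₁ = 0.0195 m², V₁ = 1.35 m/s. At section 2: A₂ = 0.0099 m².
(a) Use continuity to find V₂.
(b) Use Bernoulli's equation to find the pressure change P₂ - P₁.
(a) Continuity: A₁V₁=A₂V₂ -> V₂=A₁V₁/A₂=0.0195*1.35/0.0099=2.66 m/s
(b) Bernoulli: P₂-P₁=0.5*rho*(V₁^2-V₂^2)/1000=0.5*1000*(1.35^2-2.66^2)/1000=-2.627 kPa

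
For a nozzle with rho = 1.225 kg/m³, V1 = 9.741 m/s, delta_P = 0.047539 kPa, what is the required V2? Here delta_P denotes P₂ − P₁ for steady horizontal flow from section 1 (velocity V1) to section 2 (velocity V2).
Formula: \Delta P = \frac{1}{2} \rho (V_1^2 - V_2^2)
Substituting knowns: 0.047539 = 0.5·1.225·(9.741² − V2²)/1000
Solving for V2: V2 = √(9.741² − 2·(0.047539·1000)/1.225) = 4.156 m/s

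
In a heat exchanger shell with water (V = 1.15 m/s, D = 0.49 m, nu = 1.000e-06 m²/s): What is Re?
Formula: Re = \frac{V D}{\nu}
Re = 1.15·0.49/1.000e-06 = 563500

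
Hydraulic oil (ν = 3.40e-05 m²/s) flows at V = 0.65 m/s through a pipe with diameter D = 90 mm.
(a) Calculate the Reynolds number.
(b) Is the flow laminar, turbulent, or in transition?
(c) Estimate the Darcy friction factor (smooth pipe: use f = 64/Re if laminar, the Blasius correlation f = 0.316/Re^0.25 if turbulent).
(a) Re = V·D/ν = 0.65·0.09/3.40e-05 = 1720.6
(b) Flow regime: laminar (Re < 2300)
(c) Friction factor: f = 64/Re = 64/1720.6 = 0.0372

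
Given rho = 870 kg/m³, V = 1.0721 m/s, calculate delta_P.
Formula: V = \sqrt{\frac{2 \Delta P}{\rho}}
Substituting knowns: 1.0721 = √(2·(delta_P·1000)/870)
Solving for delta_P: delta_P = 1.0721²·870/2/1000 = 0.5 kPa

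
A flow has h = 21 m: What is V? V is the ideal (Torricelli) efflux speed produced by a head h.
Formula: V = \sqrt{2 g h}
V = √(2·9.81·21) = 20.3 m/s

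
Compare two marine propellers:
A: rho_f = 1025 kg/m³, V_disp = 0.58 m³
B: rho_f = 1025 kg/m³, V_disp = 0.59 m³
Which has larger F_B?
F_B(A) = 5832 N, F_B(B) = 5933 N. Answer: B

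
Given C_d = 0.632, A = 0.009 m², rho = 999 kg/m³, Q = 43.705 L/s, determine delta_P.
Formula: Q = C_d A \sqrt{\frac{2 \Delta P}{\rho}}
Substituting knowns: 43.705 = 0.632·0.009·√(2·(delta_P·1000)/999)·1000
Solving for delta_P: delta_P = ((43.705/1000)/(0.632·0.009))²·999/2/1000 = 29.49 kPa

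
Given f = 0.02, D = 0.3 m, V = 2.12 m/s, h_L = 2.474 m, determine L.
Formula: h_L = f \frac{L}{D} \frac{V^2}{2g}
Substituting knowns: 2.474 = 0.02·(L/0.3)·2.12²/(2·9.81)
Solving for L: L = 2.474·2·9.81·0.3/(0.02·2.12²) = 162 m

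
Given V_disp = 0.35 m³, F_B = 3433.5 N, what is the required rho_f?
Formula: F_B = \rho_f g V_{disp}
Substituting knowns: 3433.5 = rho_f·9.81·0.35
Solving for rho_f: rho_f = 3433.5/(9.81·0.35) = 1000 kg/m³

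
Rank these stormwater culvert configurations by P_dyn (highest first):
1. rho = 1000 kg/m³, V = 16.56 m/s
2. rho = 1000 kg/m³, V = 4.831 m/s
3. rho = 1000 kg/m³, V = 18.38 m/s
Case 1: P_dyn = 137.1 kPa
Case 2: P_dyn = 11.67 kPa
Case 3: P_dyn = 168.9 kPa
Ranking (highest first): 3, 1, 2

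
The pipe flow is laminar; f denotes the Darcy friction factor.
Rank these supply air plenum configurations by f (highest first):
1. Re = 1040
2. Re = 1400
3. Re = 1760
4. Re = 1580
Case 1: f = 0.06154
Case 2: f = 0.04571
Case 3: f = 0.03636
Case 4: f = 0.04051
Ranking (highest first): 1, 2, 4, 3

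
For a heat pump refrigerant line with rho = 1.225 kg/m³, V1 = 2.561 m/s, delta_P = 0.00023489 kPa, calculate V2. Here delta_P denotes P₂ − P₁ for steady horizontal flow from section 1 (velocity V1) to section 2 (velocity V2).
Formula: \Delta P = \frac{1}{2} \rho (V_1^2 - V_2^2)
Substituting knowns: 0.00023489 = 0.5·1.225·(2.561² − V2²)/1000
Solving for V2: V2 = √(2.561² − 2·(0.00023489·1000)/1.225) = 2.485 m/s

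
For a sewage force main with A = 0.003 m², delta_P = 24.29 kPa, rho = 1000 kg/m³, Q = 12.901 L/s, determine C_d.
Formula: Q = C_d A \sqrt{\frac{2 \Delta P}{\rho}}
Substituting knowns: 12.901 = C_d·0.003·√(2·(24.29·1000)/1000)·1000
Solving for C_d: C_d = (12.901/1000)/(0.003·√(2·(24.29·1000)/1000)) = 0.617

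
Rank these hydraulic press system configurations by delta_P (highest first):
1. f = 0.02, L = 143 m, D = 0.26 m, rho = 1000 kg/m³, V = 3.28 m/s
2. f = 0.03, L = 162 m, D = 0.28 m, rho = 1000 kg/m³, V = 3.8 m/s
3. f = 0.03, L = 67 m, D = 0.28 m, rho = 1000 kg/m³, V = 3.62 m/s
Case 1: delta_P = 59.17 kPa
Case 2: delta_P = 125.3 kPa
Case 3: delta_P = 47.04 kPa
Ranking (highest first): 2, 1, 3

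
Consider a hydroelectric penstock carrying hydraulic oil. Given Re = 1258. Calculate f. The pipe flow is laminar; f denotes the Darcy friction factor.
Formula: f = \frac{64}{Re}
f = 64/1258 = 0.05087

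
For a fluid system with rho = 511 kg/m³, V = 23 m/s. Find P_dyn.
Formula: P_{dyn} = \frac{1}{2} \rho V^2
P_dyn = 0.5·511·23²/1000 = 135.2 kPa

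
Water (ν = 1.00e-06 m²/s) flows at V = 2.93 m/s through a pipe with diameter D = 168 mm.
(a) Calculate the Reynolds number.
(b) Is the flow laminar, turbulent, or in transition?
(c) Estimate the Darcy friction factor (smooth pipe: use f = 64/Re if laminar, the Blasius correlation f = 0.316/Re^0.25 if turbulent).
(a) Re = V·D/ν = 2.93·0.168/1.00e-06 = 492240
(b) Flow regime: turbulent (Re > 4000)
(c) Friction factor: f = 0.316/Re^0.25 = 0.316/492240^0.25 = 0.01193 (Blasius is strictly valid for Re ≲ 1e5; used here as the smooth-pipe estimate the problem specifies)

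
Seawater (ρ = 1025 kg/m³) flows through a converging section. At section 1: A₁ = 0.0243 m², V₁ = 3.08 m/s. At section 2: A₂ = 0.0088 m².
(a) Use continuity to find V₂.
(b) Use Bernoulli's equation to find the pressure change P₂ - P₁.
(a) Continuity: A₁V₁=A₂V₂ -> V₂=A₁V₁/A₂=0.0243*3.08/0.0088=8.50 m/s
(b) Bernoulli: P₂-P₁=0.5*rho*(V₁^2-V₂^2)/1000=0.5*1025*(3.08^2-8.50^2)/1000=-32.17 kPa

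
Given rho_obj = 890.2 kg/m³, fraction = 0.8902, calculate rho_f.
Formula: f_{sub} = \frac{\rho_{obj}}{\rho_f}
Substituting knowns: 0.8902 = 890.2/rho_f
Solving for rho_f: rho_f = 890.2/0.8902 = 1000 kg/m³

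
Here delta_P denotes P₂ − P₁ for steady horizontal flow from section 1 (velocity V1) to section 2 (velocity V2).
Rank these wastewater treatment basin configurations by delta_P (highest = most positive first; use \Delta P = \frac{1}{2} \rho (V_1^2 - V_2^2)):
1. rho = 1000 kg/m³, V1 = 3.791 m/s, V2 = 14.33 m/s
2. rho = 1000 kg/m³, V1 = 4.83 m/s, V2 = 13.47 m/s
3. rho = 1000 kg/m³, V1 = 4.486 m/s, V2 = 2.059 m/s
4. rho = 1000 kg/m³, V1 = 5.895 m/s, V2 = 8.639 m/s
Case 1: delta_P = -95.49 kPa
Case 2: delta_P = -79.06 kPa
Case 3: delta_P = 7.942 kPa
Case 4: delta_P = -19.94 kPa
Ranking (highest first): 3, 4, 2, 1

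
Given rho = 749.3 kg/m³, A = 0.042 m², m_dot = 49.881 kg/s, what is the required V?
Formula: \dot{m} = \rho A V
Substituting knowns: 49.881 = 749.3·0.042·V
Solving for V: V = 49.881/(749.3·0.042) = 1.585 m/s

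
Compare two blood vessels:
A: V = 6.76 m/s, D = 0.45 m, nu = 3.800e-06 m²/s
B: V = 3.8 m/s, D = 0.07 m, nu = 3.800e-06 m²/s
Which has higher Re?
Re(A) = 800526, Re(B) = 70000. Answer: A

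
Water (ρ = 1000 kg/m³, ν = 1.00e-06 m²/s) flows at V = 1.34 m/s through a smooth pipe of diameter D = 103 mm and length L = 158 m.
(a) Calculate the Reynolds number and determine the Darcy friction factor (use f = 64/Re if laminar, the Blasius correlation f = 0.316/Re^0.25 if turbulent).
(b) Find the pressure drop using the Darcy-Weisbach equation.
(a) Re = V·D/ν = 1.34·0.103/1.00e-06 = 138020 → turbulent (Re > 4000); f = 0.316/Re^0.25 = 0.316/138020^0.25 = 0.016395 (Blasius is strictly valid for Re ≲ 1e5; used here as the smooth-pipe estimate the problem specifies)
(b) Darcy-Weisbach: ΔP = f·(L/D)·½ρV²/1000 = 0.016395·(158/0.103)·½·1000·1.34²/1000 = 22.58 kPa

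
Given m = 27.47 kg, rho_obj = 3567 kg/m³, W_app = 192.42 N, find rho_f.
Formula: W_{app} = mg\left(1 - \frac{\rho_f}{\rho_{obj}}\right)
Substituting knowns: 192.42 = 27.47·9.81·(1 − rho_f/3567)
Solving for rho_f: rho_f = 3567·(1 − 192.42/(27.47·9.81)) = 1020 kg/m³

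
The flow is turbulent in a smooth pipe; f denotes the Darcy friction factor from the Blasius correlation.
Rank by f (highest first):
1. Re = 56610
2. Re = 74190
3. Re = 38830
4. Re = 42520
Case 1: f = 0.02049
Case 2: f = 0.01915
Case 3: f = 0.02251
Case 4: f = 0.02201
Ranking (highest first): 3, 4, 1, 2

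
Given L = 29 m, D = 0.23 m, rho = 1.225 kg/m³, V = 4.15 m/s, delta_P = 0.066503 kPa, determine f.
Formula: \Delta P = f \frac{L}{D} \frac{\rho V^2}{2}
Substituting knowns: 0.066503 = f·(29/0.23)·0.5·1.225·4.15²/1000
Solving for f: f = (0.066503·1000)/((29/0.23)·0.5·1.225·4.15²) = 0.05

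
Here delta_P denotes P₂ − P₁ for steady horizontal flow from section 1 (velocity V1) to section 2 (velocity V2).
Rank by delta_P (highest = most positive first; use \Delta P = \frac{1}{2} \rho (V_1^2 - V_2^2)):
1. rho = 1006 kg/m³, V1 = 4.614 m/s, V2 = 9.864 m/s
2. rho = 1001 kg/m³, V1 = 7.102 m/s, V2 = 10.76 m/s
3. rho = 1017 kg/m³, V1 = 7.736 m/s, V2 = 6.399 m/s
Case 1: delta_P = -38.23 kPa
Case 2: delta_P = -32.7 kPa
Case 3: delta_P = 9.61 kPa
Ranking (highest first): 3, 2, 1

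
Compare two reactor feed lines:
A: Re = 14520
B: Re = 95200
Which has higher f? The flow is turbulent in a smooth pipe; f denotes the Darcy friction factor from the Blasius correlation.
f(A) = 0.02879, f(B) = 0.01799. Answer: A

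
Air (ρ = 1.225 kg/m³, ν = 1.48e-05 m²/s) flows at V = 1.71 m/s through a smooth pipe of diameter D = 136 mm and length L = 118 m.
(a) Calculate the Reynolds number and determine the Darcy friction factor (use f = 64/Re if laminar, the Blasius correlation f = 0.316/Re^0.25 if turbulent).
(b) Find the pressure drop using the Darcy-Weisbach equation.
(a) Re = V·D/ν = 1.71·0.136/1.48e-05 = 15714 → turbulent (Re > 4000); f = 0.316/Re^0.25 = 0.316/15714^0.25 = 0.028224
(b) Darcy-Weisbach: ΔP = f·(L/D)·½ρV²/1000 = 0.028224·(118/0.136)·½·1.225·1.71²/1000 = 0.04386 kPa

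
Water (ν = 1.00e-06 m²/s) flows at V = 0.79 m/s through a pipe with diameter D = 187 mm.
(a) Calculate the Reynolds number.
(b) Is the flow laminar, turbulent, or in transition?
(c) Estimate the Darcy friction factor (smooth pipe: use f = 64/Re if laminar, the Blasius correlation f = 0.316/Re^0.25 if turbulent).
(a) Re = V·D/ν = 0.79·0.187/1.00e-06 = 147730
(b) Flow regime: turbulent (Re > 4000)
(c) Friction factor: f = 0.316/Re^0.25 = 0.316/147730^0.25 = 0.01612 (Blasius is strictly valid for Re ≲ 1e5; used here as the smooth-pipe estimate the problem specifies)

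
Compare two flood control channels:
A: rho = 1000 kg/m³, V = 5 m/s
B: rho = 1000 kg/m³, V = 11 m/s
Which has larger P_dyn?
P_dyn(A) = 12.5 kPa, P_dyn(B) = 60.5 kPa. Answer: B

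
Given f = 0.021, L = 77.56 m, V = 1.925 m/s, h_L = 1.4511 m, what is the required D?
Formula: h_L = f \frac{L}{D} \frac{V^2}{2g}
Substituting knowns: 1.4511 = 0.021·(77.56/D)·1.925²/(2·9.81)
Solving for D: D = 0.021·77.56·1.925²/(2·9.81·1.4511) = 0.212 m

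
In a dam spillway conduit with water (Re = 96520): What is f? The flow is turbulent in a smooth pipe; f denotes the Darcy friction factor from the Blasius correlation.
Formula: f = \frac{0.316}{Re^{0.25}}
f = 0.316/96520^0.25 = 0.01793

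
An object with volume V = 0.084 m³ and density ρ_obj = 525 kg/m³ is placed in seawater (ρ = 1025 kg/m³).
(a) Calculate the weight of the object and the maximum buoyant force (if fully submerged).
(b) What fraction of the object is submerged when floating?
(a) W=rho_obj*g*V=525*9.81*0.084=432.6 N; F_B(max)=rho*g*V=1025*9.81*0.084=844.6 N
(b) Floating fraction=rho_obj/rho=525/1025=0.512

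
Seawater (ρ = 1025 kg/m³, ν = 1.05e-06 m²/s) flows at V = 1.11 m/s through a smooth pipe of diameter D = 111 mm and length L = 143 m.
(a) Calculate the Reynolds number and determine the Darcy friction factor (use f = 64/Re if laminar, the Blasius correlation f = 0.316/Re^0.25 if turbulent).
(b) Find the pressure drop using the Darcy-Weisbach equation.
(a) Re = V·D/ν = 1.11·0.111/1.05e-06 = 117340 → turbulent (Re > 4000); f = 0.316/Re^0.25 = 0.316/117340^0.25 = 0.017074 (Blasius is strictly valid for Re ≲ 1e5; used here as the smooth-pipe estimate the problem specifies)
(b) Darcy-Weisbach: ΔP = f·(L/D)·½ρV²/1000 = 0.017074·(143/0.111)·½·1025·1.11²/1000 = 13.89 kPa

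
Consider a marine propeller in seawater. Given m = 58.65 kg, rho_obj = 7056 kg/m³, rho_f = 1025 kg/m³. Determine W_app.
Formula: W_{app} = mg\left(1 - \frac{\rho_f}{\rho_{obj}}\right)
W_app = 58.65·9.81·(1 − 1025/7056) = 491.8 N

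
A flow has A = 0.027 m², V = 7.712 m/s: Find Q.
Formula: Q = A V
Q = 0.027·7.712·1000 = 208.2 L/s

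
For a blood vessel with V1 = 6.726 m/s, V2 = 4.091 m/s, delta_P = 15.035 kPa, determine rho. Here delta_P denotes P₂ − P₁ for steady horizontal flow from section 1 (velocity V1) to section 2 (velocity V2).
Formula: \Delta P = \frac{1}{2} \rho (V_1^2 - V_2^2)
Substituting knowns: 15.035 = 0.5·rho·(6.726² − 4.091²)/1000
Solving for rho: rho = 2·(15.035·1000)/(6.726² − 4.091²) = 1055 kg/m³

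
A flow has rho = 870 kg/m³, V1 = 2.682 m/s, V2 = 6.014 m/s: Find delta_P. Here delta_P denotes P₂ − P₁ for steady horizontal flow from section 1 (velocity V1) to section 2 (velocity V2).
Formula: \Delta P = \frac{1}{2} \rho (V_1^2 - V_2^2)
delta_P = 0.5·870·(2.682² − 6.014²)/1000 = -12.6 kPa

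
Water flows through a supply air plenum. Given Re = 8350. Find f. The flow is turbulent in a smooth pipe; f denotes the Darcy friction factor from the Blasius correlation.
Formula: f = \frac{0.316}{Re^{0.25}}
f = 0.316/8350^0.25 = 0.03306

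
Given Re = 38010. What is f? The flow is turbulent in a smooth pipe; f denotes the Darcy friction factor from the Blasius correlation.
Formula: f = \frac{0.316}{Re^{0.25}}
f = 0.316/38010^0.25 = 0.02263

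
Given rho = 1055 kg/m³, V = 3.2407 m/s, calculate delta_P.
Formula: V = \sqrt{\frac{2 \Delta P}{\rho}}
Substituting knowns: 3.2407 = √(2·(delta_P·1000)/1055)
Solving for delta_P: delta_P = 3.2407²·1055/2/1000 = 5.54 kPa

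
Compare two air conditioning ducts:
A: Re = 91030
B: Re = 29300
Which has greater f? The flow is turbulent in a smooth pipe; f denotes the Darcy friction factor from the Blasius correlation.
f(A) = 0.01819, f(B) = 0.02415. Answer: B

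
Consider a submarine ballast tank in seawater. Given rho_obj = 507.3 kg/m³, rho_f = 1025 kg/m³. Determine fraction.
Formula: f_{sub} = \frac{\rho_{obj}}{\rho_f}
fraction = 507.3/1025 = 0.4949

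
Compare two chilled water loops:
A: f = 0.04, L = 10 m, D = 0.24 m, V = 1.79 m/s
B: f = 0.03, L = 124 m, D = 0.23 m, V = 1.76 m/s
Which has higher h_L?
h_L(A) = 0.2722 m, h_L(B) = 2.554 m. Answer: B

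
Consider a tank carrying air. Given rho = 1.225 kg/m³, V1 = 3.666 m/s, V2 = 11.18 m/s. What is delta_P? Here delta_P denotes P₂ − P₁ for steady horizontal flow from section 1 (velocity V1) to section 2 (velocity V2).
Formula: \Delta P = \frac{1}{2} \rho (V_1^2 - V_2^2)
delta_P = 0.5·1.225·(3.666² − 11.18²)/1000 = -0.06833 kPa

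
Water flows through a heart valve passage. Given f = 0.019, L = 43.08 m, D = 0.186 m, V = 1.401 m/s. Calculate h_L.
Formula: h_L = f \frac{L}{D} \frac{V^2}{2g}
h_L = 0.019·(43.08/0.186)·1.401²/(2·9.81) = 0.4402 m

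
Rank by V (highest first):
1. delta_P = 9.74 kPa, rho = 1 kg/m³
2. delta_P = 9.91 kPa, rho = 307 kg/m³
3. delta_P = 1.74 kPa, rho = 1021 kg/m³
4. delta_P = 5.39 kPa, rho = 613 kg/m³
Case 1: V = 139.6 m/s
Case 2: V = 8.035 m/s
Case 3: V = 1.846 m/s
Case 4: V = 4.194 m/s
Ranking (highest first): 1, 2, 4, 3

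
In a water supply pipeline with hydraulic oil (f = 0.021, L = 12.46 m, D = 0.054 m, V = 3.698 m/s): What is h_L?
Formula: h_L = f \frac{L}{D} \frac{V^2}{2g}
h_L = 0.021·(12.46/0.054)·3.698²/(2·9.81) = 3.377 m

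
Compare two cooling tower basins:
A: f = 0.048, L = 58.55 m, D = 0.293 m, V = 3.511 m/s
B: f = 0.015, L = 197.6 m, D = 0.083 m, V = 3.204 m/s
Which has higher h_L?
h_L(A) = 6.026 m, h_L(B) = 18.68 m. Answer: B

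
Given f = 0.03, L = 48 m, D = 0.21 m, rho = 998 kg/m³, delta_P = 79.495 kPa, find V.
Formula: \Delta P = f \frac{L}{D} \frac{\rho V^2}{2}
Substituting knowns: 79.495 = 0.03·(48/0.21)·0.5·998·V²/1000
Solving for V: V = √((79.495·1000)/(0.03·(48/0.21)·0.5·998)) = 4.82 m/s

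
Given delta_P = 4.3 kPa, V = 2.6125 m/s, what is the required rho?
Formula: V = \sqrt{\frac{2 \Delta P}{\rho}}
Substituting knowns: 2.6125 = √(2·(4.3·1000)/rho)
Solving for rho: rho = 2·(4.3·1000)/2.6125² = 1260 kg/m³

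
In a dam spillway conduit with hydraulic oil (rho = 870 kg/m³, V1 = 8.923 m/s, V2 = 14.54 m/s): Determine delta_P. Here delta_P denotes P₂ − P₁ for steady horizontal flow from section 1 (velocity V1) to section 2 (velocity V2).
Formula: \Delta P = \frac{1}{2} \rho (V_1^2 - V_2^2)
delta_P = 0.5·870·(8.923² − 14.54²)/1000 = -57.33 kPa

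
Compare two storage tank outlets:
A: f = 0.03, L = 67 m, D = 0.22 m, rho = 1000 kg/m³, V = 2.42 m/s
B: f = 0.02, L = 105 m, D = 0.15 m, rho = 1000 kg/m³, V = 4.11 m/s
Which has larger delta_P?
delta_P(A) = 26.75 kPa, delta_P(B) = 118.2 kPa. Answer: B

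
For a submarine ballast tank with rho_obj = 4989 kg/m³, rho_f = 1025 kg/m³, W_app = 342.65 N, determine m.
Formula: W_{app} = mg\left(1 - \frac{\rho_f}{\rho_{obj}}\right)
Substituting knowns: 342.65 = m·9.81·(1 − 1025/4989)
Solving for m: m = 342.65/(9.81·(1 − 1025/4989)) = 43.96 kg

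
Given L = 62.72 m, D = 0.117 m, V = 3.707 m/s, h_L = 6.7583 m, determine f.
Formula: h_L = f \frac{L}{D} \frac{V^2}{2g}
Substituting knowns: 6.7583 = f·(62.72/0.117)·3.707²/(2·9.81)
Solving for f: f = 6.7583·2·9.81/((62.72/0.117)·3.707²) = 0.018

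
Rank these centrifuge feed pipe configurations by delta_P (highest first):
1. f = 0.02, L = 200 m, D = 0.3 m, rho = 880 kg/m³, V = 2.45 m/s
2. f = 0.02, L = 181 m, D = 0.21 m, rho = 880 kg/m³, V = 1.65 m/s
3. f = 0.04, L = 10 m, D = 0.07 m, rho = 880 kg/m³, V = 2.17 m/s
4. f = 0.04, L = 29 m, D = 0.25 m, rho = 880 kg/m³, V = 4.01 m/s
Case 1: delta_P = 35.21 kPa
Case 2: delta_P = 20.65 kPa
Case 3: delta_P = 11.84 kPa
Case 4: delta_P = 32.83 kPa
Ranking (highest first): 1, 4, 2, 3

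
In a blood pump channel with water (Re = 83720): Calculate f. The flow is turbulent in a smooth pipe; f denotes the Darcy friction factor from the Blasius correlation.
Formula: f = \frac{0.316}{Re^{0.25}}
f = 0.316/83720^0.25 = 0.01858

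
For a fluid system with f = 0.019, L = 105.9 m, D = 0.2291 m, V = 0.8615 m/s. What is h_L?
Formula: h_L = f \frac{L}{D} \frac{V^2}{2g}
h_L = 0.019·(105.9/0.2291)·0.8615²/(2·9.81) = 0.3322 m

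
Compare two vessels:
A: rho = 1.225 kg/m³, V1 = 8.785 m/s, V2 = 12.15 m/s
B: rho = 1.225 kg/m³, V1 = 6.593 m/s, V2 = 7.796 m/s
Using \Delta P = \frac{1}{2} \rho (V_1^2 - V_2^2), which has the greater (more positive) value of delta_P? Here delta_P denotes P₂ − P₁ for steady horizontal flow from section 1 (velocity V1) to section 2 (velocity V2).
delta_P(A) = -0.04315 kPa, delta_P(B) = -0.0106 kPa. Answer: B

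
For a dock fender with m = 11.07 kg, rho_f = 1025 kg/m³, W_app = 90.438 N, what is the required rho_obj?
Formula: W_{app} = mg\left(1 - \frac{\rho_f}{\rho_{obj}}\right)
Substituting knowns: 90.438 = 11.07·9.81·(1 − 1025/rho_obj)
Solving for rho_obj: rho_obj = 1025/(1 − 90.438/(11.07·9.81)) = 6130 kg/m³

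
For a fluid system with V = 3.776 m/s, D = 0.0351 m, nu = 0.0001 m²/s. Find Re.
Formula: Re = \frac{V D}{\nu}
Re = 3.776·0.0351/0.0001 = 1325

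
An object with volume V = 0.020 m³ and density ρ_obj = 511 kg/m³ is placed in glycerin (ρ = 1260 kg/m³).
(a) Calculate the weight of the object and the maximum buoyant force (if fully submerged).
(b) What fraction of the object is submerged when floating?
(a) W=rho_obj*g*V=511*9.81*0.020=100.3 N; F_B(max)=rho*g*V=1260*9.81*0.020=247.2 N
(b) Floating fraction=rho_obj/rho=511/1260=0.406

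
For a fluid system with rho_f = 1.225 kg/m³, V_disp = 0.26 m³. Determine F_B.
Formula: F_B = \rho_f g V_{disp}
F_B = 1.225·9.81·0.26 = 3.124 N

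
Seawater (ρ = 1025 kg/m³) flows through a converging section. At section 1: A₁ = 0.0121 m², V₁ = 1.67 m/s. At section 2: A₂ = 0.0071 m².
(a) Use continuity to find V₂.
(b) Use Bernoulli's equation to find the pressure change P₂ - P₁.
(a) Continuity: A₁V₁=A₂V₂ -> V₂=A₁V₁/A₂=0.0121*1.67/0.0071=2.85 m/s
(b) Bernoulli: P₂-P₁=0.5*rho*(V₁^2-V₂^2)/1000=0.5*1025*(1.67^2-2.85^2)/1000=-2.733 kPa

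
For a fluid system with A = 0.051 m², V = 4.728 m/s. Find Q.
Formula: Q = A V
Q = 0.051·4.728·1000 = 241.1 L/s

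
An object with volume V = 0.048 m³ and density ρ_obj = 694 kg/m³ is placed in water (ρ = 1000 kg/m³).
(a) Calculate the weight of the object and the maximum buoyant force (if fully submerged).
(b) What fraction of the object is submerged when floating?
(a) W=rho_obj*g*V=694*9.81*0.048=326.8 N; F_B(max)=rho*g*V=1000*9.81*0.048=470.9 N
(b) Floating fraction=rho_obj/rho=694/1000=0.694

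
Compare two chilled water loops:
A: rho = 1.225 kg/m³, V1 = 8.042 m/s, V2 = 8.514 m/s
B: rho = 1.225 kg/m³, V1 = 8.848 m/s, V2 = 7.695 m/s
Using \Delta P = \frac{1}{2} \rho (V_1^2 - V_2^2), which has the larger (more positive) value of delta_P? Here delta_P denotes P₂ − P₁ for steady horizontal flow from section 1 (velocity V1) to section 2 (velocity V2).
delta_P(A) = -0.004786 kPa, delta_P(B) = 0.01168 kPa. Answer: B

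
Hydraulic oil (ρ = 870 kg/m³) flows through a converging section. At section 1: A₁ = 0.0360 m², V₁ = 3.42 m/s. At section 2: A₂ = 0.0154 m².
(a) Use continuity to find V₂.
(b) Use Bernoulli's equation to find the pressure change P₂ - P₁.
(a) Continuity: A₁V₁=A₂V₂ -> V₂=A₁V₁/A₂=0.0360*3.42/0.0154=7.99 m/s
(b) Bernoulli: P₂-P₁=0.5*rho*(V₁^2-V₂^2)/1000=0.5*870*(3.42^2-7.99^2)/1000=-22.68 kPa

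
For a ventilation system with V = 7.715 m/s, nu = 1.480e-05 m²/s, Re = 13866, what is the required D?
Formula: Re = \frac{V D}{\nu}
Substituting knowns: 13866 = 7.715·D/1.480e-05
Solving for D: D = 13866·1.480e-05/7.715 = 0.0266 m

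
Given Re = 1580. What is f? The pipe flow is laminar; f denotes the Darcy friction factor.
Formula: f = \frac{64}{Re}
f = 64/1580 = 0.04051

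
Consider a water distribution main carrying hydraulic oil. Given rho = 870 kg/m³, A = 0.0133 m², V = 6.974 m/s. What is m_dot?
Formula: \dot{m} = \rho A V
m_dot = 870·0.0133·6.974 = 80.7 kg/s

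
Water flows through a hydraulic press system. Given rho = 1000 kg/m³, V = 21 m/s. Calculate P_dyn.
Formula: P_{dyn} = \frac{1}{2} \rho V^2
P_dyn = 0.5·1000·21²/1000 = 220.5 kPa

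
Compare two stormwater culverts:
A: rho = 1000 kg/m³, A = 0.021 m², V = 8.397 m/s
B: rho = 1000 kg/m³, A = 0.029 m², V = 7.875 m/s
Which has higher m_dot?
m_dot(A) = 176.3 kg/s, m_dot(B) = 228.4 kg/s. Answer: B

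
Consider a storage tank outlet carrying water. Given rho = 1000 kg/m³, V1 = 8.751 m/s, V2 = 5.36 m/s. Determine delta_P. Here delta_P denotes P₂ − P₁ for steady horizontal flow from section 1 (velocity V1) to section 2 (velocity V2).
Formula: \Delta P = \frac{1}{2} \rho (V_1^2 - V_2^2)
delta_P = 0.5·1000·(8.751² − 5.36²)/1000 = 23.93 kPa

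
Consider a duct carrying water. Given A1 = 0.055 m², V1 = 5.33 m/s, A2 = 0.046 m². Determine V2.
Formula: V_2 = \frac{A_1 V_1}{A_2}
V2 = 0.055·5.33/0.046 = 6.373 m/s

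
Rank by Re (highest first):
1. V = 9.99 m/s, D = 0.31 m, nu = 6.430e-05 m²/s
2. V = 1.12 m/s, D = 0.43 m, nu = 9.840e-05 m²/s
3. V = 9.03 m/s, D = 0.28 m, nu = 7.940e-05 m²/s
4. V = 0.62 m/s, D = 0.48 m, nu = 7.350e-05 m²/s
Case 1: Re = 48163
Case 2: Re = 4894
Case 3: Re = 31844
Case 4: Re = 4049
Ranking (highest first): 1, 3, 2, 4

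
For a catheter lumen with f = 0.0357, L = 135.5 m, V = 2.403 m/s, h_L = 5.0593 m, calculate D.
Formula: h_L = f \frac{L}{D} \frac{V^2}{2g}
Substituting knowns: 5.0593 = 0.0357·(135.5/D)·2.403²/(2·9.81)
Solving for D: D = 0.0357·135.5·2.403²/(2·9.81·5.0593) = 0.2814 m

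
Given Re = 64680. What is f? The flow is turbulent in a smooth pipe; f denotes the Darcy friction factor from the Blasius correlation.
Formula: f = \frac{0.316}{Re^{0.25}}
f = 0.316/64680^0.25 = 0.01982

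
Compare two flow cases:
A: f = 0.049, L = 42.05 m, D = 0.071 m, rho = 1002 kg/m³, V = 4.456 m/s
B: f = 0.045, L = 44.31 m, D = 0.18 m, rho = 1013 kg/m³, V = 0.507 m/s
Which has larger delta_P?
delta_P(A) = 288.7 kPa, delta_P(B) = 1.442 kPa. Answer: A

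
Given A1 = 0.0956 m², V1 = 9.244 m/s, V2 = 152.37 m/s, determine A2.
Formula: V_2 = \frac{A_1 V_1}{A_2}
Substituting knowns: 152.37 = 0.0956·9.244/A2
Solving for A2: A2 = 0.0956·9.244/152.37 = 0.0058 m²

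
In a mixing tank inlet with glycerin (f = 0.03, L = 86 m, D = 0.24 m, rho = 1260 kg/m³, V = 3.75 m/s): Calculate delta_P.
Formula: \Delta P = f \frac{L}{D} \frac{\rho V^2}{2}
delta_P = 0.03·(86/0.24)·0.5·1260·3.75²/1000 = 95.24 kPa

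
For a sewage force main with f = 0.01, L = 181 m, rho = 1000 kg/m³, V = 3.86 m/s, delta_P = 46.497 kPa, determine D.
Formula: \Delta P = f \frac{L}{D} \frac{\rho V^2}{2}
Substituting knowns: 46.497 = 0.01·(181/D)·0.5·1000·3.86²/1000
Solving for D: D = 0.01·181·0.5·1000·3.86²/(46.497·1000) = 0.29 m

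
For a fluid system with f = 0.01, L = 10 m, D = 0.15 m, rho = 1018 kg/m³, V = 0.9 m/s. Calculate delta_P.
Formula: \Delta P = f \frac{L}{D} \frac{\rho V^2}{2}
delta_P = 0.01·(10/0.15)·0.5·1018·0.9²/1000 = 0.2749 kPa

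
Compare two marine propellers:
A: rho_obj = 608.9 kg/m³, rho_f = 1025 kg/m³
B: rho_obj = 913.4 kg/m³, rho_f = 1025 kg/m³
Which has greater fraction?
fraction(A) = 0.594, fraction(B) = 0.8911. Answer: B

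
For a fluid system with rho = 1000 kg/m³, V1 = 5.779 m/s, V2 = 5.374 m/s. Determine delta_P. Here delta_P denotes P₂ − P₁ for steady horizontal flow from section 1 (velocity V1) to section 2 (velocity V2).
Formula: \Delta P = \frac{1}{2} \rho (V_1^2 - V_2^2)
delta_P = 0.5·1000·(5.779² − 5.374²)/1000 = 2.258 kPa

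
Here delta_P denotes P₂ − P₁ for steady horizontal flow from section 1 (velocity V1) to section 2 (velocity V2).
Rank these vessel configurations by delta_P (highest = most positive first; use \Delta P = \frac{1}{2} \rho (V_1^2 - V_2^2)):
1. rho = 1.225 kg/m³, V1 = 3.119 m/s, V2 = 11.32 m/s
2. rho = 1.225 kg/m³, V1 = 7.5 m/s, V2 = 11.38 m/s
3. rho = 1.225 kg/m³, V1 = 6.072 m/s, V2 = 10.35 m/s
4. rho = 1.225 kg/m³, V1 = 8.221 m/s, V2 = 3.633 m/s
Case 1: delta_P = -0.07253 kPa
Case 2: delta_P = -0.04487 kPa
Case 3: delta_P = -0.04303 kPa
Case 4: delta_P = 0.03331 kPa
Ranking (highest first): 4, 3, 2, 1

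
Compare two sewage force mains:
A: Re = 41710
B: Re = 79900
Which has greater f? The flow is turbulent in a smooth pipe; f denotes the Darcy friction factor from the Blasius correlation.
f(A) = 0.02211, f(B) = 0.0188. Answer: A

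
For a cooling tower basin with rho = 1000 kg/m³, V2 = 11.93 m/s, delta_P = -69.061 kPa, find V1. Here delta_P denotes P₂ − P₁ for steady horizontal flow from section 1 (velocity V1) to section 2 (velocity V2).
Formula: \Delta P = \frac{1}{2} \rho (V_1^2 - V_2^2)
Substituting knowns: -69.061 = 0.5·1000·(V1² − 11.93²)/1000
Solving for V1: V1 = √(11.93² + 2·(-69.061·1000)/1000) = 2.05 m/s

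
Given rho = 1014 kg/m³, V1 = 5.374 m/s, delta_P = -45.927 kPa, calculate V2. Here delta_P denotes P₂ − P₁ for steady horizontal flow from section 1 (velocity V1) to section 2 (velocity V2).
Formula: \Delta P = \frac{1}{2} \rho (V_1^2 - V_2^2)
Substituting knowns: -45.927 = 0.5·1014·(5.374² − V2²)/1000
Solving for V2: V2 = √(5.374² − 2·(-45.927·1000)/1014) = 10.93 m/s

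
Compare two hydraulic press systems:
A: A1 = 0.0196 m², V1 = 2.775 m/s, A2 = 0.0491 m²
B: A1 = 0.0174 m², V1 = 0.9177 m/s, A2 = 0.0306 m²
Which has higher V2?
V2(A) = 1.108 m/s, V2(B) = 0.5218 m/s. Answer: A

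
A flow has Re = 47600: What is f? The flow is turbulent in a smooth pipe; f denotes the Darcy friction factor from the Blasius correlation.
Formula: f = \frac{0.316}{Re^{0.25}}
f = 0.316/47600^0.25 = 0.02139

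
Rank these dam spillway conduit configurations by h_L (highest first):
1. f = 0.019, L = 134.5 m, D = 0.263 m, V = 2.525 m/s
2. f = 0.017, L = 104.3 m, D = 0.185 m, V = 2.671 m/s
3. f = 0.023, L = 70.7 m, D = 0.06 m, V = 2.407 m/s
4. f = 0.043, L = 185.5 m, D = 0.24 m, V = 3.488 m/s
Case 1: h_L = 3.158 m
Case 2: h_L = 3.485 m
Case 3: h_L = 8.003 m
Case 4: h_L = 20.61 m
Ranking (highest first): 4, 3, 2, 1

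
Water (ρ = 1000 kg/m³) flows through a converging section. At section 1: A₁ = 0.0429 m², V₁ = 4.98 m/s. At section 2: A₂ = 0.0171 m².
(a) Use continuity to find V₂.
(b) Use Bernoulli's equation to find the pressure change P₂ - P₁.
(a) Continuity: A₁V₁=A₂V₂ -> V₂=A₁V₁/A₂=0.0429*4.98/0.0171=12.49 m/s
(b) Bernoulli: P₂-P₁=0.5*rho*(V₁^2-V₂^2)/1000=0.5*1000*(4.98^2-12.49^2)/1000=-65.6 kPa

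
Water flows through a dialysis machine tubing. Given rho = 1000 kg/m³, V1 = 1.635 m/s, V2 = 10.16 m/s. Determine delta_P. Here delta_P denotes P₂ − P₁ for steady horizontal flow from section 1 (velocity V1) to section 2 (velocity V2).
Formula: \Delta P = \frac{1}{2} \rho (V_1^2 - V_2^2)
delta_P = 0.5·1000·(1.635² − 10.16²)/1000 = -50.28 kPa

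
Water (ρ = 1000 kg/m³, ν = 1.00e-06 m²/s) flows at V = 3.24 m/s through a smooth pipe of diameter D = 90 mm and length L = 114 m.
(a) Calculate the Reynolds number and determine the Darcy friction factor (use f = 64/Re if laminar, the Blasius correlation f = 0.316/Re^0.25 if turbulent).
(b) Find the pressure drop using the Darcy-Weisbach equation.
(a) Re = V·D/ν = 3.24·0.09/1.00e-06 = 291600 → turbulent (Re > 4000); f = 0.316/Re^0.25 = 0.316/291600^0.25 = 0.013598 (Blasius is strictly valid for Re ≲ 1e5; used here as the smooth-pipe estimate the problem specifies)
(b) Darcy-Weisbach: ΔP = f·(L/D)·½ρV²/1000 = 0.013598·(114/0.090)·½·1000·3.24²/1000 = 90.41 kPa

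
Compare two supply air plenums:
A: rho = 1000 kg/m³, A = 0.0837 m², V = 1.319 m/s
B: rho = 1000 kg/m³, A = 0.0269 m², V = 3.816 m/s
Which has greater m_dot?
m_dot(A) = 110.4 kg/s, m_dot(B) = 102.7 kg/s. Answer: A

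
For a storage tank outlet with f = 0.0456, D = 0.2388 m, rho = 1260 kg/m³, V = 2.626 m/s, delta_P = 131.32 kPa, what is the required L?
Formula: \Delta P = f \frac{L}{D} \frac{\rho V^2}{2}
Substituting knowns: 131.32 = 0.0456·(L/0.2388)·0.5·1260·2.626²/1000
Solving for L: L = (131.32·1000)·0.2388/(0.0456·0.5·1260·2.626²) = 158.3 m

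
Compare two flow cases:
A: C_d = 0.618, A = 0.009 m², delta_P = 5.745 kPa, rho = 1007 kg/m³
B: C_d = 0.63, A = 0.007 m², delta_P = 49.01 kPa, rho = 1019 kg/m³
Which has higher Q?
Q(A) = 18.79 L/s, Q(B) = 43.25 L/s. Answer: B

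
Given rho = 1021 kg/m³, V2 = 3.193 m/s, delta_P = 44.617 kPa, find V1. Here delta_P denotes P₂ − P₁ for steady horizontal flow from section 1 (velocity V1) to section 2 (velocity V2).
Formula: \Delta P = \frac{1}{2} \rho (V_1^2 - V_2^2)
Substituting knowns: 44.617 = 0.5·1021·(V1² − 3.193²)/1000
Solving for V1: V1 = √(3.193² + 2·(44.617·1000)/1021) = 9.879 m/s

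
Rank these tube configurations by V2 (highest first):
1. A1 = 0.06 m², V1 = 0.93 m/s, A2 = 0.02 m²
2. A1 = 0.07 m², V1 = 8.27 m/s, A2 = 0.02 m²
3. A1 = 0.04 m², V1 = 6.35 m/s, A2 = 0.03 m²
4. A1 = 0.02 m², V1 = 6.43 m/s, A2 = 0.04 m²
Case 1: V2 = 2.79 m/s
Case 2: V2 = 28.94 m/s
Case 3: V2 = 8.467 m/s
Case 4: V2 = 3.215 m/s
Ranking (highest first): 2, 3, 4, 1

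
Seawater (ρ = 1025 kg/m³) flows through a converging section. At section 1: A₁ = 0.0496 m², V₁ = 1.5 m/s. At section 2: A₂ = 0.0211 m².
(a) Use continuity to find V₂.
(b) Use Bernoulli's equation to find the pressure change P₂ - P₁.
(a) Continuity: A₁V₁=A₂V₂ -> V₂=A₁V₁/A₂=0.0496*1.5/0.0211=3.53 m/s
(b) Bernoulli: P₂-P₁=0.5*rho*(V₁^2-V₂^2)/1000=0.5*1025*(1.5^2-3.53^2)/1000=-5.233 kPa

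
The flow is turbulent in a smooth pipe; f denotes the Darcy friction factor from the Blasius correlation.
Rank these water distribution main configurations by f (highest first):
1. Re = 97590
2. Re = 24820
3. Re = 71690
Case 1: f = 0.01788
Case 2: f = 0.02518
Case 3: f = 0.01931
Ranking (highest first): 2, 3, 1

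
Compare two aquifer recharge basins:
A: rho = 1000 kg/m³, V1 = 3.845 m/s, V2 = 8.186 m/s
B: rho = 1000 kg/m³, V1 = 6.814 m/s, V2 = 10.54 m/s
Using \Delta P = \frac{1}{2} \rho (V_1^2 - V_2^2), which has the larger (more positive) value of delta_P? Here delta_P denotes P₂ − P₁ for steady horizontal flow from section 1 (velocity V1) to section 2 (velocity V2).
delta_P(A) = -26.11 kPa, delta_P(B) = -32.33 kPa. Answer: A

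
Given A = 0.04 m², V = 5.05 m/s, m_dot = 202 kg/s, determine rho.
Formula: \dot{m} = \rho A V
Substituting knowns: 202 = rho·0.04·5.05
Solving for rho: rho = 202/(0.04·5.05) = 1000 kg/m³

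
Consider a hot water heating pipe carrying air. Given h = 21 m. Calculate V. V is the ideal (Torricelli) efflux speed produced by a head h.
Formula: V = \sqrt{2 g h}
V = √(2·9.81·21) = 20.3 m/s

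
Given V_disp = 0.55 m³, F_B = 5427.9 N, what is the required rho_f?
Formula: F_B = \rho_f g V_{disp}
Substituting knowns: 5427.9 = rho_f·9.81·0.55
Solving for rho_f: rho_f = 5427.9/(9.81·0.55) = 1006 kg/m³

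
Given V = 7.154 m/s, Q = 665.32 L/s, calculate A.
Formula: Q = A V
Substituting knowns: 665.32 = A·7.154·1000
Solving for A: A = (665.32/1000)/7.154 = 0.093 m²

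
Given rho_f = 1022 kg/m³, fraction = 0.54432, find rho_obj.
Formula: f_{sub} = \frac{\rho_{obj}}{\rho_f}
Substituting knowns: 0.54432 = rho_obj/1022
Solving for rho_obj: rho_obj = 0.54432·1022 = 556.3 kg/m³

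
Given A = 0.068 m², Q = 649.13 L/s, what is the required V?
Formula: Q = A V
Substituting knowns: 649.13 = 0.068·V·1000
Solving for V: V = (649.13/1000)/0.068 = 9.546 m/s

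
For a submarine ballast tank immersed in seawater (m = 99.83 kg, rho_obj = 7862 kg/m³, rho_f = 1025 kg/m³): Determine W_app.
Formula: W_{app} = mg\left(1 - \frac{\rho_f}{\rho_{obj}}\right)
W_app = 99.83·9.81·(1 − 1025/7862) = 851.7 N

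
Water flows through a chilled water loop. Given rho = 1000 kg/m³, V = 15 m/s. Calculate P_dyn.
Formula: P_{dyn} = \frac{1}{2} \rho V^2
P_dyn = 0.5·1000·15²/1000 = 112.5 kPa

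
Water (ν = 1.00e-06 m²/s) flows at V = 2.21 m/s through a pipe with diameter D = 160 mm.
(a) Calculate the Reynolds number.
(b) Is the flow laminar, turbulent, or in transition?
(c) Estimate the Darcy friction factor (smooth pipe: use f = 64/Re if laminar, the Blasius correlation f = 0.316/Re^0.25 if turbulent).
(a) Re = V·D/ν = 2.21·0.16/1.00e-06 = 353600
(b) Flow regime: turbulent (Re > 4000)
(c) Friction factor: f = 0.316/Re^0.25 = 0.316/353600^0.25 = 0.01296 (Blasius is strictly valid for Re ≲ 1e5; used here as the smooth-pipe estimate the problem specifies)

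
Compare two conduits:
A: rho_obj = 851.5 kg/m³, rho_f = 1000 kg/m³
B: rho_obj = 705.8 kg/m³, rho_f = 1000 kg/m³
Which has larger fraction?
fraction(A) = 0.8515, fraction(B) = 0.7058. Answer: A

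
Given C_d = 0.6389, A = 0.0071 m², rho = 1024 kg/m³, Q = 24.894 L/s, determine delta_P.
Formula: Q = C_d A \sqrt{\frac{2 \Delta P}{\rho}}
Substituting knowns: 24.894 = 0.6389·0.0071·√(2·(delta_P·1000)/1024)·1000
Solving for delta_P: delta_P = ((24.894/1000)/(0.6389·0.0071))²·1024/2/1000 = 15.42 kPa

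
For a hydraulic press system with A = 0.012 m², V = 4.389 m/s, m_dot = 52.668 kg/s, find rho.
Formula: \dot{m} = \rho A V
Substituting knowns: 52.668 = rho·0.012·4.389
Solving for rho: rho = 52.668/(0.012·4.389) = 1000 kg/m³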